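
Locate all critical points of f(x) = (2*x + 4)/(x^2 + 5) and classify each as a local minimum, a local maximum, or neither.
f'(x) = 2*(x^2 - 2*x*(x + 2) + 5)/(x^2 + 5)^2

Solve f'(x) = 0:
  f'(x) = -2*(x - 1)*(x + 5)/(x^2 + 5)^2; the denominator is positive wherever f is defined, so f'(x) = 0 ⇔ -2*x^2 - 8*x + 10 = 0.
  Factor: -2*x^2 - 8*x + 10 = -2*(x - 1)*(x + 5) = 0.
  ⇒ x = -5, 1

f''(x) = 4*(4*x^2*(x + 2) - (3*x + 2)*(x^2 + 5))/(x^2 + 5)^3
Second-derivative test at each critical point:
  f''(-5) = 1/75 > 0 → local minimum
  f''(1) = -1/3 < 0 → local maximum

Critical points: x = -5 (local minimum); x = 1 (local maximum)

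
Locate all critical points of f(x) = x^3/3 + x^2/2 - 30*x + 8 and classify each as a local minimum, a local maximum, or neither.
f'(x) = x^2 + x - 30

Solve f'(x) = 0:
  Factor: x^2 + x - 30 = (x - 5)*(x + 6) = 0.
  ⇒ x = -6, 5

f''(x) = 2*x + 1
Second-derivative test at each critical point:
  f''(-6) = -11 < 0 → local maximum
  f''(5) = 11 > 0 → local minimum

Critical points: x = -6 (local maximum); x = 5 (local minimum)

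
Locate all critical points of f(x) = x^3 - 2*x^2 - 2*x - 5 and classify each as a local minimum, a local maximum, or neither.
f'(x) = 3*x^2 - 4*x - 2

Solve f'(x) = 0:
  3*x^2 - 4*x - 2 = 0 has no rational roots; quadratic formula: x = (4 ± √40)/6.
  ⇒ x = 2/3 - sqrt(10)/3 ≈ -0.3874, 2/3 + sqrt(10)/3 ≈ 1.7208

f''(x) = 6*x - 4
Second-derivative test at each critical point:
  f''(-0.3874) = -6.3246 < 0 → local maximum
  f''(1.7208) = 6.3246 > 0 → local minimum

Critical points: x = 2/3 - sqrt(10)/3 ≈ -0.3874 (local maximum); x = 2/3 + sqrt(10)/3 ≈ 1.7208 (local minimum)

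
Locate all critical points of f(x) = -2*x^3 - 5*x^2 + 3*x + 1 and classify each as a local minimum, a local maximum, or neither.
f'(x) = -6*x^2 - 10*x + 3

Solve f'(x) = 0:
  6*x^2 + 10*x - 3 = 0 has no rational roots; quadratic formula: x = (-10 ± √172)/12.
  ⇒ x = -sqrt(43)/6 - 5/6 ≈ -1.9262, -5/6 + sqrt(43)/6 ≈ 0.2596

f''(x) = -12*x - 10
Second-derivative test at each critical point:
  f''(-1.9262) = 13.1149 > 0 → local minimum
  f''(0.2596) = -13.1149 < 0 → local maximum

Critical points: x = -sqrt(43)/6 - 5/6 ≈ -1.9262 (local minimum); x = -5/6 + sqrt(43)/6 ≈ 0.2596 (local maximum)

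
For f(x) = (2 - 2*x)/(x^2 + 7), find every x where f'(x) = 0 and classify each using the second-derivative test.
f'(x) = 2*(-x^2 + 2*x*(x - 1) - 7)/(x^2 + 7)^2

Solve f'(x) = 0:
  f'(x) = 2*(x^2 - 2*x - 7)/(x^2 + 7)^2; the denominator is positive wherever f is defined, so f'(x) = 0 ⇔ 2*x^2 - 4*x - 14 = 0.
  Factor: 2*x^2 - 4*x - 14 = 2*(x^2 - 2*x - 7); x^2 - 2*x - 7 = 0 has no rational roots; quadratic formula: x = (2 ± √32)/2.
  ⇒ x = 1 - 2*sqrt(2) ≈ -1.8284, 1 + 2*sqrt(2) ≈ 3.8284

f''(x) = 4*(4*x^2*(1 - x) + (3*x - 1)*(x^2 + 7))/(x^2 + 7)^3
Second-derivative test at each critical point:
  f''(-1.8284) = -0.1058 < 0 → local maximum
  f''(3.8284) = 0.0241 > 0 → local minimum

Critical points: x = 1 - 2*sqrt(2) ≈ -1.8284 (local maximum); x = 1 + 2*sqrt(2) ≈ 3.8284 (local minimum)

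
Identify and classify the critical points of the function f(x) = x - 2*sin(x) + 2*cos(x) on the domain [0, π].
f'(x) = -2*sqrt(2)*sin(x + pi/4) + 1

Solve f'(x) = 0 on [0, π]:
  f'(x) = 0 ⇔ -2*sin(x) - 2*cos(x) = -1. Write the left side as R·cos(x + φ) with R = √((-2)² + 2²) = 2*sqrt(2), cos φ = -sqrt(2)/2, sin φ = sqrt(2)/2; then cos(x + φ) = -sqrt(2)/4. Solve for x and keep the solutions lying in [0, π].
  ⇒ x = atan((1 + sqrt(7))/(1 - sqrt(7))) + pi ≈ 1.9948

f''(x) = -2*sqrt(2)*cos(x + pi/4)
Second-derivative test at each critical point:
  f''(1.9948) = 2.6458 > 0 → local minimum

Critical points: x = atan((1 + sqrt(7))/(1 - sqrt(7))) + pi ≈ 1.9948 (local minimum)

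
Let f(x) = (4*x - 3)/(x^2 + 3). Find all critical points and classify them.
f'(x) = 2*(-2*x^2 + 3*x + 6)/(x^4 + 6*x^2 + 9)

Solve f'(x) = 0:
  f'(x) = -2*(2*x^2 - 3*x - 6)/(x^2 + 3)^2; the denominator is positive wherever f is defined, so f'(x) = 0 ⇔ -4*x^2 + 6*x + 12 = 0.
  Factor: -4*x^2 + 6*x + 12 = -2*(2*x^2 - 3*x - 6); 2*x^2 - 3*x - 6 = 0 has no rational roots; quadratic formula: x = (3 ± √57)/4.
  ⇒ x = 3/4 - sqrt(57)/4 ≈ -1.1375, 3/4 + sqrt(57)/4 ≈ 2.6375

f''(x) = 2*(4*x^2*(4*x - 3) + 3*(1 - 4*x)*(x^2 + 3))/(x^2 + 3)^3
Second-derivative test at each critical point:
  f''(-1.1375) = 0.8190 > 0 → local minimum
  f''(2.6375) = -0.1523 < 0 → local maximum

Critical points: x = 3/4 - sqrt(57)/4 ≈ -1.1375 (local minimum); x = 3/4 + sqrt(57)/4 ≈ 2.6375 (local maximum)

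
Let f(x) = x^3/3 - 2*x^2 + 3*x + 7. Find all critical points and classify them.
f'(x) = x^2 - 4*x + 3

Solve f'(x) = 0:
  Factor: x^2 - 4*x + 3 = (x - 3)*(x - 1) = 0.
  ⇒ x = 1, 3

f''(x) = 2*x - 4
Second-derivative test at each critical point:
  f''(1) = -2 < 0 → local maximum
  f''(3) = 2 > 0 → local minimum

Critical points: x = 1 (local maximum); x = 3 (local minimum)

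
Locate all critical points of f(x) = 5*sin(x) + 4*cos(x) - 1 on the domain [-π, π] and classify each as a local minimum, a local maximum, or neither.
f'(x) = -4*sin(x) + 5*cos(x)

Solve f'(x) = 0 on [-π, π]:
  f'(x) = 0 ⇔ 5*cos(x) = 4*sin(x) ⇔ tan(x) = 5/4, i.e. x = arctan(5/4) + nπ; keep the solutions lying in [-π, π].
  ⇒ x = -pi + atan(5/4) ≈ -2.2455, atan(5/4) ≈ 0.8961

f''(x) = -5*sin(x) - 4*cos(x)
Second-derivative test at each critical point:
  f''(-2.2455) = 6.4031 > 0 → local minimum
  f''(0.8961) = -6.4031 < 0 → local maximum

Critical points: x = -pi + atan(5/4) ≈ -2.2455 (local minimum); x = atan(5/4) ≈ 0.8961 (local maximum)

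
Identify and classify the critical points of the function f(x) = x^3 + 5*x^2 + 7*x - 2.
f'(x) = 3*x^2 + 10*x + 7

Solve f'(x) = 0:
  Factor: 3*x^2 + 10*x + 7 = (x + 1)*(3*x + 7) = 0.
  ⇒ x = -7/3, -1

f''(x) = 6*x + 10
Second-derivative test at each critical point:
  f''(-7/3) = -4 < 0 → local maximum
  f''(-1) = 4 > 0 → local minimum

Critical points: x = -7/3 (local maximum); x = -1 (local minimum)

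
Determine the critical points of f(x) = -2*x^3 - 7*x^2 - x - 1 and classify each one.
f'(x) = -6*x^2 - 14*x - 1

Solve f'(x) = 0:
  6*x^2 + 14*x + 1 = 0 has no rational roots; quadratic formula: x = (-14 ± √172)/12.
  ⇒ x = -7/6 - sqrt(43)/6 ≈ -2.2596, -7/6 + sqrt(43)/6 ≈ -0.0738

f''(x) = -12*x - 14
Second-derivative test at each critical point:
  f''(-2.2596) = 13.1149 > 0 → local minimum
  f''(-0.0738) = -13.1149 < 0 → local maximum

Critical points: x = -7/6 - sqrt(43)/6 ≈ -2.2596 (local minimum); x = -7/6 + sqrt(43)/6 ≈ -0.0738 (local maximum)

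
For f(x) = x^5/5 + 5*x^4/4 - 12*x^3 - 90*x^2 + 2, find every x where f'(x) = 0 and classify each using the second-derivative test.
f'(x) = x*(x^3 + 5*x^2 - 36*x - 180)

Solve f'(x) = 0:
  Factor: x^4 + 5*x^3 - 36*x^2 - 180*x = x*(x - 6)*(x + 5)*(x + 6) = 0.
  ⇒ x = -6, -5, 0, 6

f''(x) = 4*x^3 + 15*x^2 - 72*x - 180
Second-derivative test at each critical point:
  f''(-6) = -72 < 0 → local maximum
  f''(-5) = 55 > 0 → local minimum
  f''(0) = -180 < 0 → local maximum
  f''(6) = 792 > 0 → local minimum

Critical points: x = -6 (local maximum); x = -5 (local minimum); x = 0 (local maximum); x = 6 (local minimum)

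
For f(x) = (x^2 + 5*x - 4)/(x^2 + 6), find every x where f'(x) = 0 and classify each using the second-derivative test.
f'(x) = 5*(-x^2 + 4*x + 6)/(x^4 + 12*x^2 + 36)

Solve f'(x) = 0:
  f'(x) = -5*(x^2 - 4*x - 6)/(x^2 + 6)^2; the denominator is positive wherever f is defined, so f'(x) = 0 ⇔ -5*x^2 + 20*x + 30 = 0.
  Factor: -5*x^2 + 20*x + 30 = -5*(x^2 - 4*x - 6); x^2 - 4*x - 6 = 0 has no rational roots; quadratic formula: x = (4 ± √40)/2.
  ⇒ x = 2 - sqrt(10) ≈ -1.1623, 2 + sqrt(10) ≈ 5.1623

f''(x) = 10*(x^3 - 6*x^2 - 18*x + 12)/(x^6 + 18*x^4 + 108*x^2 + 216)
Second-derivative test at each critical point:
  f''(-1.1623) = 0.5852 > 0 → local minimum
  f''(5.1623) = -0.0297 < 0 → local maximum

Critical points: x = 2 - sqrt(10) ≈ -1.1623 (local minimum); x = 2 + sqrt(10) ≈ 5.1623 (local maximum)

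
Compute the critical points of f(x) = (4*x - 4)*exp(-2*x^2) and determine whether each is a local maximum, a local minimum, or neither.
f'(x) = 4*(-4*x*(x - 1) + 1)*exp(-2*x^2)

Solve f'(x) = 0:
  f'(x) = (-16*x^2 + 16*x + 4)·exp(-2*x^2) and exp(-2*x^2) > 0 for every x, so f'(x) = 0 ⇔ -16*x^2 + 16*x + 4 = 0.
  Factor: -16*x^2 + 16*x + 4 = -4*(4*x^2 - 4*x - 1); 4*x^2 - 4*x - 1 = 0 has no rational roots; quadratic formula: x = (4 ± √32)/8.
  ⇒ x = 1/2 - sqrt(2)/2 ≈ -0.2071, 1/2 + sqrt(2)/2 ≈ 1.2071

f''(x) = 16*(4*x^2*(x - 1) - 3*x + 1)*exp(-2*x^2)
Second-derivative test at each critical point:
  f''(-0.2071) = 20.7672 > 0 → local minimum
  f''(1.2071) = -1.2275 < 0 → local maximum

Critical points: x = 1/2 - sqrt(2)/2 ≈ -0.2071 (local minimum); x = 1/2 + sqrt(2)/2 ≈ 1.2071 (local maximum)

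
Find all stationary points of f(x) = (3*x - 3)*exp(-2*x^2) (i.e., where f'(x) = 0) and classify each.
f'(x) = 3*(-4*x*(x - 1) + 1)*exp(-2*x^2)

Solve f'(x) = 0:
  f'(x) = (-12*x^2 + 12*x + 3)·exp(-2*x^2) and exp(-2*x^2) > 0 for every x, so f'(x) = 0 ⇔ -12*x^2 + 12*x + 3 = 0.
  Factor: -12*x^2 + 12*x + 3 = -3*(4*x^2 - 4*x - 1); 4*x^2 - 4*x - 1 = 0 has no rational roots; quadratic formula: x = (4 ± √32)/8.
  ⇒ x = 1/2 - sqrt(2)/2 ≈ -0.2071, 1/2 + sqrt(2)/2 ≈ 1.2071

f''(x) = 12*(4*x^2*(x - 1) - 3*x + 1)*exp(-2*x^2)
Second-derivative test at each critical point:
  f''(-0.2071) = 15.5754 > 0 → local minimum
  f''(1.2071) = -0.9206 < 0 → local maximum

Critical points: x = 1/2 - sqrt(2)/2 ≈ -0.2071 (local minimum); x = 1/2 + sqrt(2)/2 ≈ 1.2071 (local maximum)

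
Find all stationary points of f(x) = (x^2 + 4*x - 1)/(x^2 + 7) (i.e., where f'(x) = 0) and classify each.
f'(x) = 4*(-x^2 + 4*x + 7)/(x^4 + 14*x^2 + 49)

Solve f'(x) = 0:
  f'(x) = -4*(x^2 - 4*x - 7)/(x^2 + 7)^2; the denominator is positive wherever f is defined, so f'(x) = 0 ⇔ -4*x^2 + 16*x + 28 = 0.
  Factor: -4*x^2 + 16*x + 28 = -4*(x^2 - 4*x - 7); x^2 - 4*x - 7 = 0 has no rational roots; quadratic formula: x = (4 ± √44)/2.
  ⇒ x = 2 - sqrt(11) ≈ -1.3166, 2 + sqrt(11) ≈ 5.3166

f''(x) = 8*(x^3 - 6*x^2 - 21*x + 14)/(x^6 + 21*x^4 + 147*x^2 + 343)
Second-derivative test at each critical point:
  f''(-1.3166) = 0.3479 > 0 → local minimum
  f''(5.3166) = -0.0213 < 0 → local maximum

Critical points: x = 2 - sqrt(11) ≈ -1.3166 (local minimum); x = 2 + sqrt(11) ≈ 5.3166 (local maximum)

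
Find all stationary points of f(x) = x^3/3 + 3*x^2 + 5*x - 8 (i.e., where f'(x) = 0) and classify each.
f'(x) = x^2 + 6*x + 5

Solve f'(x) = 0:
  Factor: x^2 + 6*x + 5 = (x + 1)*(x + 5) = 0.
  ⇒ x = -5, -1

f''(x) = 2*x + 6
Second-derivative test at each critical point:
  f''(-5) = -4 < 0 → local maximum
  f''(-1) = 4 > 0 → local minimum

Critical points: x = -5 (local maximum); x = -1 (local minimum)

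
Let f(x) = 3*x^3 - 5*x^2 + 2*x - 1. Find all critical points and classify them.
f'(x) = 9*x^2 - 10*x + 2

Solve f'(x) = 0:
  9*x^2 - 10*x + 2 = 0 has no rational roots; quadratic formula: x = (10 ± √28)/18.
  ⇒ x = 5/9 - sqrt(7)/9 ≈ 0.2616, sqrt(7)/9 + 5/9 ≈ 0.8495

f''(x) = 18*x - 10
Second-derivative test at each critical point:
  f''(0.2616) = -5.2915 < 0 → local maximum
  f''(0.8495) = 5.2915 > 0 → local minimum

Critical points: x = 5/9 - sqrt(7)/9 ≈ 0.2616 (local maximum); x = sqrt(7)/9 + 5/9 ≈ 0.8495 (local minimum)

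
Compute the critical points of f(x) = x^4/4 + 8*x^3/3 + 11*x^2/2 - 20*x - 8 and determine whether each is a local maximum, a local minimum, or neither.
f'(x) = x^3 + 8*x^2 + 11*x - 20

Solve f'(x) = 0:
  Factor: x^3 + 8*x^2 + 11*x - 20 = (x - 1)*(x + 4)*(x + 5) = 0.
  ⇒ x = -5, -4, 1

f''(x) = 3*x^2 + 16*x + 11
Second-derivative test at each critical point:
  f''(-5) = 6 > 0 → local minimum
  f''(-4) = -5 < 0 → local maximum
  f''(1) = 30 > 0 → local minimum

Critical points: x = -5 (local minimum); x = -4 (local maximum); x = 1 (local minimum)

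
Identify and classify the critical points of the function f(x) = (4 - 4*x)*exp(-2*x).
f'(x) = 4*(2*x - 3)*exp(-2*x)

Solve f'(x) = 0:
  f'(x) = (8*x - 12)·exp(-2*x) and exp(-2*x) > 0 for every x, so f'(x) = 0 ⇔ 8*x - 12 = 0.
  Factor: 8*x - 12 = 4*(2*x - 3) = 0.
  ⇒ x = 3/2

f''(x) = 16*(2 - x)*exp(-2*x)
Second-derivative test at each critical point:
  f''(3/2) = 0.3983 > 0 → local minimum

Critical points: x = 3/2 (local minimum)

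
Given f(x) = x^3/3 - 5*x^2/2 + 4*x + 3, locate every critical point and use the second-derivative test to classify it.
f'(x) = x^2 - 5*x + 4

Solve f'(x) = 0:
  Factor: x^2 - 5*x + 4 = (x - 4)*(x - 1) = 0.
  ⇒ x = 1, 4

f''(x) = 2*x - 5
Second-derivative test at each critical point:
  f''(1) = -3 < 0 → local maximum
  f''(4) = 3 > 0 → local minimum

Critical points: x = 1 (local maximum); x = 4 (local minimum)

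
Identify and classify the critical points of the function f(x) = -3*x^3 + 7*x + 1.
f'(x) = 7 - 9*x^2

Solve f'(x) = 0:
  9*x^2 - 7 = 0 has no rational roots; quadratic formula: x = (0 ± √252)/18.
  ⇒ x = -sqrt(7)/3 ≈ -0.8819, sqrt(7)/3 ≈ 0.8819

f''(x) = -18*x
Second-derivative test at each critical point:
  f''(-0.8819) = 15.8745 > 0 → local minimum
  f''(0.8819) = -15.8745 < 0 → local maximum

Critical points: x = -sqrt(7)/3 ≈ -0.8819 (local minimum); x = sqrt(7)/3 ≈ 0.8819 (local maximum)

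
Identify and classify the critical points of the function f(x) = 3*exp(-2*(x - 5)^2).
f'(x) = 12*(5 - x)*exp(-2*(x - 5)^2)

Solve f'(x) = 0:
  f'(x) = (60 - 12*x)·exp(-2*(x - 5)^2) and exp(-2*(x - 5)^2) > 0 for every x, so f'(x) = 0 ⇔ 60 - 12*x = 0.
  Factor: 60 - 12*x = -12*(x - 5) = 0.
  ⇒ x = 5

f''(x) = 12*(4*(x - 5)^2 - 1)*exp(-2*(x - 5)^2)
Second-derivative test at each critical point:
  f''(5) = -12 < 0 → local maximum

Critical points: x = 5 (local maximum)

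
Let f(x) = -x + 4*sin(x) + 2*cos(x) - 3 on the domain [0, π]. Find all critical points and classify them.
f'(x) = -2*sin(x) + 4*cos(x) - 1

Solve f'(x) = 0 on [0, π]:
  f'(x) = 0 ⇔ -2*sin(x) + 4*cos(x) = 1. Write the left side as R·cos(x + φ) with R = √(4² + 2²) = 2*sqrt(5), cos φ = 2*sqrt(5)/5, sin φ = sqrt(5)/5; then cos(x + φ) = sqrt(5)/10. Solve for x and keep the solutions lying in [0, π].
  ⇒ x = atan((-1 + 2*sqrt(19))/(2 + sqrt(19))) ≈ 0.8816

f''(x) = -4*sin(x) - 2*cos(x)
Second-derivative test at each critical point:
  f''(0.8816) = -4.3589 < 0 → local maximum

Critical points: x = atan((-1 + 2*sqrt(19))/(2 + sqrt(19))) ≈ 0.8816 (local maximum)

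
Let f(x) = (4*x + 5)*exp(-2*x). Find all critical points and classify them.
f'(x) = 2*(-4*x - 3)*exp(-2*x)

Solve f'(x) = 0:
  f'(x) = (-8*x - 6)·exp(-2*x) and exp(-2*x) > 0 for every x, so f'(x) = 0 ⇔ -8*x - 6 = 0.
  Factor: -8*x - 6 = -2*(4*x + 3) = 0.
  ⇒ x = -3/4

f''(x) = 4*(4*x + 1)*exp(-2*x)
Second-derivative test at each critical point:
  f''(-3/4) = -35.8535 < 0 → local maximum

Critical points: x = -3/4 (local maximum)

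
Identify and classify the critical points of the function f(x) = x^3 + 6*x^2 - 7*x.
f'(x) = 3*x^2 + 12*x - 7

Solve f'(x) = 0:
  3*x^2 + 12*x - 7 = 0 has no rational roots; quadratic formula: x = (-12 ± √228)/6.
  ⇒ x = -sqrt(57)/3 - 2 ≈ -4.5166, -2 + sqrt(57)/3 ≈ 0.5166

f''(x) = 6*x + 12
Second-derivative test at each critical point:
  f''(-4.5166) = -15.0997 < 0 → local maximum
  f''(0.5166) = 15.0997 > 0 → local minimum

Critical points: x = -sqrt(57)/3 - 2 ≈ -4.5166 (local maximum); x = -2 + sqrt(57)/3 ≈ 0.5166 (local minimum)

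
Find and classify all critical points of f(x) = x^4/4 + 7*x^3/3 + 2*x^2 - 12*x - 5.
f'(x) = x^3 + 7*x^2 + 4*x - 12

Solve f'(x) = 0:
  Factor: x^3 + 7*x^2 + 4*x - 12 = (x - 1)*(x + 2)*(x + 6) = 0.
  ⇒ x = -6, -2, 1

f''(x) = 3*x^2 + 14*x + 4
Second-derivative test at each critical point:
  f''(-6) = 28 > 0 → local minimum
  f''(-2) = -12 < 0 → local maximum
  f''(1) = 21 > 0 → local minimum

Critical points: x = -6 (local minimum); x = -2 (local maximum); x = 1 (local minimum)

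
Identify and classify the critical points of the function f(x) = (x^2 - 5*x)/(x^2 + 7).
f'(x) = (5*x^2 + 14*x - 35)/(x^4 + 14*x^2 + 49)

Solve f'(x) = 0:
  f'(x) = (5*x^2 + 14*x - 35)/(x^2 + 7)^2; the denominator is positive wherever f is defined, so f'(x) = 0 ⇔ 5*x^2 + 14*x - 35 = 0.
  5*x^2 + 14*x - 35 = 0 has no rational roots; quadratic formula: x = (-14 ± √896)/10.
  ⇒ x = -4*sqrt(14)/5 - 7/5 ≈ -4.3933, -7/5 + 4*sqrt(14)/5 ≈ 1.5933

f''(x) = 2*(-5*x^3 - 21*x^2 + 105*x + 49)/(x^6 + 21*x^4 + 147*x^2 + 343)
Second-derivative test at each critical point:
  f''(-4.3933) = -0.0433 < 0 → local maximum
  f''(1.5933) = 0.3290 > 0 → local minimum

Critical points: x = -4*sqrt(14)/5 - 7/5 ≈ -4.3933 (local maximum); x = -7/5 + 4*sqrt(14)/5 ≈ 1.5933 (local minimum)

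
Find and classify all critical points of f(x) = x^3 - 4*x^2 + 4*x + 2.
f'(x) = 3*x^2 - 8*x + 4

Solve f'(x) = 0:
  Factor: 3*x^2 - 8*x + 4 = (x - 2)*(3*x - 2) = 0.
  ⇒ x = 2/3, 2

f''(x) = 6*x - 8
Second-derivative test at each critical point:
  f''(2/3) = -4 < 0 → local maximum
  f''(2) = 4 > 0 → local minimum

Critical points: x = 2/3 (local maximum); x = 2 (local minimum)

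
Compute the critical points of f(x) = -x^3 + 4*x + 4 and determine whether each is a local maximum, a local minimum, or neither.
f'(x) = 4 - 3*x^2

Solve f'(x) = 0:
  3*x^2 - 4 = 0 has no rational roots; quadratic formula: x = (0 ± √48)/6.
  ⇒ x = -2*sqrt(3)/3 ≈ -1.1547, 2*sqrt(3)/3 ≈ 1.1547

f''(x) = -6*x
Second-derivative test at each critical point:
  f''(-1.1547) = 6.9282 > 0 → local minimum
  f''(1.1547) = -6.9282 < 0 → local maximum

Critical points: x = -2*sqrt(3)/3 ≈ -1.1547 (local minimum); x = 2*sqrt(3)/3 ≈ 1.1547 (local maximum)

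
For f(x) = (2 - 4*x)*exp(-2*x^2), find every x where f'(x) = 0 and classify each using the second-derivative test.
f'(x) = 4*(2*x*(2*x - 1) - 1)*exp(-2*x^2)

Solve f'(x) = 0:
  f'(x) = (16*x^2 - 8*x - 4)·exp(-2*x^2) and exp(-2*x^2) > 0 for every x, so f'(x) = 0 ⇔ 16*x^2 - 8*x - 4 = 0.
  Factor: 16*x^2 - 8*x - 4 = 4*(4*x^2 - 2*x - 1); 4*x^2 - 2*x - 1 = 0 has no rational roots; quadratic formula: x = (2 ± √20)/8.
  ⇒ x = 1/4 - sqrt(5)/4 ≈ -0.3090, 1/4 + sqrt(5)/4 ≈ 0.8090

f''(x) = 8*(4*x^2*(1 - 2*x) + 6*x - 1)*exp(-2*x^2)
Second-derivative test at each critical point:
  f''(-0.3090) = -14.7786 < 0 → local maximum
  f''(0.8090) = 4.8314 > 0 → local minimum

Critical points: x = 1/4 - sqrt(5)/4 ≈ -0.3090 (local maximum); x = 1/4 + sqrt(5)/4 ≈ 0.8090 (local minimum)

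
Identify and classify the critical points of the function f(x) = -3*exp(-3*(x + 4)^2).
f'(x) = 18*(x + 4)*exp(-3*(x + 4)^2)

Solve f'(x) = 0:
  f'(x) = (18*x + 72)·exp(-3*(x + 4)^2) and exp(-3*(x + 4)^2) > 0 for every x, so f'(x) = 0 ⇔ 18*x + 72 = 0.
  Factor: 18*x + 72 = 18*(x + 4) = 0.
  ⇒ x = -4

f''(x) = 18*(1 - 6*(x + 4)^2)*exp(-3*(x + 4)^2)
Second-derivative test at each critical point:
  f''(-4) = 18 > 0 → local minimum

Critical points: x = -4 (local minimum)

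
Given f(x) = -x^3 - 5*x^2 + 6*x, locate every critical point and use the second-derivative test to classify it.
f'(x) = -3*x^2 - 10*x + 6

Solve f'(x) = 0:
  3*x^2 + 10*x - 6 = 0 has no rational roots; quadratic formula: x = (-10 ± √172)/6.
  ⇒ x = -sqrt(43)/3 - 5/3 ≈ -3.8525, -5/3 + sqrt(43)/3 ≈ 0.5191

f''(x) = -6*x - 10
Second-derivative test at each critical point:
  f''(-3.8525) = 13.1149 > 0 → local minimum
  f''(0.5191) = -13.1149 < 0 → local maximum

Critical points: x = -sqrt(43)/3 - 5/3 ≈ -3.8525 (local minimum); x = -5/3 + sqrt(43)/3 ≈ 0.5191 (local maximum)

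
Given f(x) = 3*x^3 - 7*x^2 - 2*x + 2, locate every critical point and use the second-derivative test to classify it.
f'(x) = 9*x^2 - 14*x - 2

Solve f'(x) = 0:
  9*x^2 - 14*x - 2 = 0 has no rational roots; quadratic formula: x = (14 ± √268)/18.
  ⇒ x = 7/9 - sqrt(67)/9 ≈ -0.1317, 7/9 + sqrt(67)/9 ≈ 1.6873

f''(x) = 18*x - 14
Second-derivative test at each critical point:
  f''(-0.1317) = -16.3707 < 0 → local maximum
  f''(1.6873) = 16.3707 > 0 → local minimum

Critical points: x = 7/9 - sqrt(67)/9 ≈ -0.1317 (local maximum); x = 7/9 + sqrt(67)/9 ≈ 1.6873 (local minimum)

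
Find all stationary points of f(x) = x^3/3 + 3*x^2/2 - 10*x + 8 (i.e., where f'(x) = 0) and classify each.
f'(x) = x^2 + 3*x - 10

Solve f'(x) = 0:
  Factor: x^2 + 3*x - 10 = (x - 2)*(x + 5) = 0.
  ⇒ x = -5, 2

f''(x) = 2*x + 3
Second-derivative test at each critical point:
  f''(-5) = -7 < 0 → local maximum
  f''(2) = 7 > 0 → local minimum

Critical points: x = -5 (local maximum); x = 2 (local minimum)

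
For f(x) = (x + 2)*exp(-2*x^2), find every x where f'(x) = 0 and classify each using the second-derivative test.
f'(x) = (-4*x*(x + 2) + 1)*exp(-2*x^2)

Solve f'(x) = 0:
  f'(x) = (-4*x^2 - 8*x + 1)·exp(-2*x^2) and exp(-2*x^2) > 0 for every x, so f'(x) = 0 ⇔ -4*x^2 - 8*x + 1 = 0.
  4*x^2 + 8*x - 1 = 0 has no rational roots; quadratic formula: x = (-8 ± √80)/8.
  ⇒ x = -sqrt(5)/2 - 1 ≈ -2.1180, -1 + sqrt(5)/2 ≈ 0.1180

f''(x) = 4*(4*x^2*(x + 2) - 3*x - 2)*exp(-2*x^2)
Second-derivative test at each critical point:
  f''(-2.1180) = 0.0011 > 0 → local minimum
  f''(0.1180) = -8.6985 < 0 → local maximum

Critical points: x = -sqrt(5)/2 - 1 ≈ -2.1180 (local minimum); x = -1 + sqrt(5)/2 ≈ 0.1180 (local maximum)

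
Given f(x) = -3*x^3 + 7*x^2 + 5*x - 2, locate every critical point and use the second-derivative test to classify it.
f'(x) = -9*x^2 + 14*x + 5

Solve f'(x) = 0:
  9*x^2 - 14*x - 5 = 0 has no rational roots; quadratic formula: x = (14 ± √376)/18.
  ⇒ x = 7/9 - sqrt(94)/9 ≈ -0.2995, 7/9 + sqrt(94)/9 ≈ 1.8550

f''(x) = 14 - 18*x
Second-derivative test at each critical point:
  f''(-0.2995) = 19.3907 > 0 → local minimum
  f''(1.8550) = -19.3907 < 0 → local maximum

Critical points: x = 7/9 - sqrt(94)/9 ≈ -0.2995 (local minimum); x = 7/9 + sqrt(94)/9 ≈ 1.8550 (local maximum)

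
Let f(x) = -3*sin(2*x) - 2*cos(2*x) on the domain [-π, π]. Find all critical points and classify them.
f'(x) = 4*sin(2*x) - 6*cos(2*x)

Solve f'(x) = 0 on [-π, π]:
  f'(x) = 0 ⇔ -3*cos(2*x) = -2*sin(2*x) ⇔ tan(2*x) = 3/2, i.e. 2*x = arctan(3/2) + nπ; keep the solutions lying in [-π, π].
  ⇒ x = -pi + atan(3/2)/2 ≈ -2.6502, -pi/2 + atan(3/2)/2 ≈ -1.0794, atan(3/2)/2 ≈ 0.4914, atan(3/2)/2 + pi/2 ≈ 2.0622

f''(x) = 12*sin(2*x) + 8*cos(2*x)
Second-derivative test at each critical point:
  f''(-2.6502) = 14.4222 > 0 → local minimum
  f''(-1.0794) = -14.4222 < 0 → local maximum
  f''(0.4914) = 14.4222 > 0 → local minimum
  f''(2.0622) = -14.4222 < 0 → local maximum

Critical points: x = -pi + atan(3/2)/2 ≈ -2.6502 (local minimum); x = -pi/2 + atan(3/2)/2 ≈ -1.0794 (local maximum); x = atan(3/2)/2 ≈ 0.4914 (local minimum); x = atan(3/2)/2 + pi/2 ≈ 2.0622 (local maximum)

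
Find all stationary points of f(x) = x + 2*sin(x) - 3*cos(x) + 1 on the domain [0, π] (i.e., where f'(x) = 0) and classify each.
f'(x) = 3*sin(x) + 2*cos(x) + 1

Solve f'(x) = 0 on [0, π]:
  f'(x) = 0 ⇔ 3*sin(x) + 2*cos(x) = -1. Write the left side as R·cos(x + φ) with R = √(2² + (-3)²) = sqrt(13), cos φ = 2*sqrt(13)/13, sin φ = -3*sqrt(13)/13; then cos(x + φ) = -sqrt(13)/13. Solve for x and keep the solutions lying in [0, π].
  ⇒ x = atan((-3 + 4*sqrt(3))/(-6*sqrt(3) - 2)) + pi ≈ 2.8346

f''(x) = -2*sin(x) + 3*cos(x)
Second-derivative test at each critical point:
  f''(2.8346) = -3.4641 < 0 → local maximum

Critical points: x = atan((-3 + 4*sqrt(3))/(-6*sqrt(3) - 2)) + pi ≈ 2.8346 (local maximum)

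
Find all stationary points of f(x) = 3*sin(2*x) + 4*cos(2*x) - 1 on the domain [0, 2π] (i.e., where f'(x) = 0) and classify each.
f'(x) = -8*sin(2*x) + 6*cos(2*x)

Solve f'(x) = 0 on [0, 2π]:
  f'(x) = 0 ⇔ 3*cos(2*x) = 4*sin(2*x) ⇔ tan(2*x) = 3/4, i.e. 2*x = arctan(3/4) + nπ; keep the solutions lying in [0, 2π].
  ⇒ x = atan(3/4)/2 ≈ 0.3218, atan(3/4)/2 + pi/2 ≈ 1.8925, atan(3/4)/2 + pi ≈ 3.4633, atan(3/4)/2 + 3*pi/2 ≈ 5.0341

f''(x) = -12*sin(2*x) - 16*cos(2*x)
Second-derivative test at each critical point:
  f''(0.3218) = -20 < 0 → local maximum
  f''(1.8925) = 20 > 0 → local minimum
  f''(3.4633) = -20 < 0 → local maximum
  f''(5.0341) = 20 > 0 → local minimum

Critical points: x = atan(3/4)/2 ≈ 0.3218 (local maximum); x = atan(3/4)/2 + pi/2 ≈ 1.8925 (local minimum); x = atan(3/4)/2 + pi ≈ 3.4633 (local maximum); x = atan(3/4)/2 + 3*pi/2 ≈ 5.0341 (local minimum)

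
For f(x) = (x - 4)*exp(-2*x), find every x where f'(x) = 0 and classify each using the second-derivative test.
f'(x) = (9 - 2*x)*exp(-2*x)

Solve f'(x) = 0:
  f'(x) = (9 - 2*x)·exp(-2*x) and exp(-2*x) > 0 for every x, so f'(x) = 0 ⇔ 9 - 2*x = 0.
  9 - 2*x = 0.
  ⇒ x = 9/2

f''(x) = 4*(x - 5)*exp(-2*x)
Second-derivative test at each critical point:
  f''(9/2) = -2.468e-04 < 0 → local maximum

Critical points: x = 9/2 (local maximum)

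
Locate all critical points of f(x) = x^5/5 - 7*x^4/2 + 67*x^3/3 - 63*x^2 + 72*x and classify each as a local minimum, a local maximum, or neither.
f'(x) = x^4 - 14*x^3 + 67*x^2 - 126*x + 72

Solve f'(x) = 0:
  Factor: x^4 - 14*x^3 + 67*x^2 - 126*x + 72 = (x - 6)*(x - 4)*(x - 3)*(x - 1) = 0.
  ⇒ x = 1, 3, 4, 6

f''(x) = 4*x^3 - 42*x^2 + 134*x - 126
Second-derivative test at each critical point:
  f''(1) = -30 < 0 → local maximum
  f''(3) = 6 > 0 → local minimum
  f''(4) = -6 < 0 → local maximum
  f''(6) = 30 > 0 → local minimum

Critical points: x = 1 (local maximum); x = 3 (local minimum); x = 4 (local maximum); x = 6 (local minimum)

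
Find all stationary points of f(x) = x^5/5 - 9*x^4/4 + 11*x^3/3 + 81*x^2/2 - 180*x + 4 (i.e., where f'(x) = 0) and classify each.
f'(x) = x^4 - 9*x^3 + 11*x^2 + 81*x - 180

Solve f'(x) = 0:
  Factor: x^4 - 9*x^3 + 11*x^2 + 81*x - 180 = (x - 5)*(x - 4)*(x - 3)*(x + 3) = 0.
  ⇒ x = -3, 3, 4, 5

f''(x) = 4*x^3 - 27*x^2 + 22*x + 81
Second-derivative test at each critical point:
  f''(-3) = -336 < 0 → local maximum
  f''(3) = 12 > 0 → local minimum
  f''(4) = -7 < 0 → local maximum
  f''(5) = 16 > 0 → local minimum

Critical points: x = -3 (local maximum); x = 3 (local minimum); x = 4 (local maximum); x = 5 (local minimum)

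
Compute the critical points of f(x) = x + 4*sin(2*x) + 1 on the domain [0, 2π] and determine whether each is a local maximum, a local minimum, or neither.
f'(x) = 8*cos(2*x) + 1

Solve f'(x) = 0 on [0, 2π]:
  f'(x) = 0 ⇔ cos(2*x) = -1/8, i.e. 2*x = ±arccos(-1/8) + 2nπ; keep the solutions lying in [0, 2π].
  ⇒ x = acos(-1/8)/2 ≈ 0.8481, pi - acos(-1/8)/2 ≈ 2.2935, acos(-1/8)/2 + pi ≈ 3.9897, -acos(-1/8)/2 + 2*pi ≈ 5.4351

f''(x) = -16*sin(2*x)
Second-derivative test at each critical point:
  f''(0.8481) = -15.8745 < 0 → local maximum
  f''(2.2935) = 15.8745 > 0 → local minimum
  f''(3.9897) = -15.8745 < 0 → local maximum
  f''(5.4351) = 15.8745 > 0 → local minimum

Critical points: x = acos(-1/8)/2 ≈ 0.8481 (local maximum); x = pi - acos(-1/8)/2 ≈ 2.2935 (local minimum); x = acos(-1/8)/2 + pi ≈ 3.9897 (local maximum); x = -acos(-1/8)/2 + 2*pi ≈ 5.4351 (local minimum)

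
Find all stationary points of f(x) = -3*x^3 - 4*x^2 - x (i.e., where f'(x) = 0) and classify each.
f'(x) = -9*x^2 - 8*x - 1

Solve f'(x) = 0:
  9*x^2 + 8*x + 1 = 0 has no rational roots; quadratic formula: x = (-8 ± √28)/18.
  ⇒ x = -4/9 - sqrt(7)/9 ≈ -0.7384, -4/9 + sqrt(7)/9 ≈ -0.1505

f''(x) = -18*x - 8
Second-derivative test at each critical point:
  f''(-0.7384) = 5.2915 > 0 → local minimum
  f''(-0.1505) = -5.2915 < 0 → local maximum

Critical points: x = -4/9 - sqrt(7)/9 ≈ -0.7384 (local minimum); x = -4/9 + sqrt(7)/9 ≈ -0.1505 (local maximum)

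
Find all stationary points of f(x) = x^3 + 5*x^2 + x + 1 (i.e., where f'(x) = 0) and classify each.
f'(x) = 3*x^2 + 10*x + 1

Solve f'(x) = 0:
  3*x^2 + 10*x + 1 = 0 has no rational roots; quadratic formula: x = (-10 ± √88)/6.
  ⇒ x = -5/3 - sqrt(22)/3 ≈ -3.2301, -5/3 + sqrt(22)/3 ≈ -0.1032

f''(x) = 6*x + 10
Second-derivative test at each critical point:
  f''(-3.2301) = -9.3808 < 0 → local maximum
  f''(-0.1032) = 9.3808 > 0 → local minimum

Critical points: x = -5/3 - sqrt(22)/3 ≈ -3.2301 (local maximum); x = -5/3 + sqrt(22)/3 ≈ -0.1032 (local minimum)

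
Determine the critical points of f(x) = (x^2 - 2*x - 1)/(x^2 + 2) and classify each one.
f'(x) = 2*(x^2 + 3*x - 2)/(x^4 + 4*x^2 + 4)

Solve f'(x) = 0:
  f'(x) = 2*(x^2 + 3*x - 2)/(x^2 + 2)^2; the denominator is positive wherever f is defined, so f'(x) = 0 ⇔ 2*x^2 + 6*x - 4 = 0.
  Factor: 2*x^2 + 6*x - 4 = 2*(x^2 + 3*x - 2); x^2 + 3*x - 2 = 0 has no rational roots; quadratic formula: x = (-3 ± √17)/2.
  ⇒ x = -sqrt(17)/2 - 3/2 ≈ -3.5616, -3/2 + sqrt(17)/2 ≈ 0.5616

f''(x) = 2*(-2*x^3 - 9*x^2 + 12*x + 6)/(x^6 + 6*x^4 + 12*x^2 + 8)
Second-derivative test at each critical point:
  f''(-3.5616) = -0.0382 < 0 → local maximum
  f''(0.5616) = 1.5382 > 0 → local minimum

Critical points: x = -sqrt(17)/2 - 3/2 ≈ -3.5616 (local maximum); x = -3/2 + sqrt(17)/2 ≈ 0.5616 (local minimum)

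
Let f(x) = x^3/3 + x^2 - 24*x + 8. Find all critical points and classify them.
f'(x) = x^2 + 2*x - 24

Solve f'(x) = 0:
  Factor: x^2 + 2*x - 24 = (x - 4)*(x + 6) = 0.
  ⇒ x = -6, 4

f''(x) = 2*x + 2
Second-derivative test at each critical point:
  f''(-6) = -10 < 0 → local maximum
  f''(4) = 10 > 0 → local minimum

Critical points: x = -6 (local maximum); x = 4 (local minimum)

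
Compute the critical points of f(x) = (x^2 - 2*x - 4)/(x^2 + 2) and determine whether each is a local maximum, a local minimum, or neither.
f'(x) = 2*(x^2 + 6*x - 2)/(x^4 + 4*x^2 + 4)

Solve f'(x) = 0:
  f'(x) = 2*(x^2 + 6*x - 2)/(x^2 + 2)^2; the denominator is positive wherever f is defined, so f'(x) = 0 ⇔ 2*x^2 + 12*x - 4 = 0.
  Factor: 2*x^2 + 12*x - 4 = 2*(x^2 + 6*x - 2); x^2 + 6*x - 2 = 0 has no rational roots; quadratic formula: x = (-6 ± √44)/2.
  ⇒ x = -sqrt(11) - 3 ≈ -6.3166, -3 + sqrt(11) ≈ 0.3166

f''(x) = 4*(-x^3 - 9*x^2 + 6*x + 6)/(x^6 + 6*x^4 + 12*x^2 + 8)
Second-derivative test at each critical point:
  f''(-6.3166) = -0.0076 < 0 → local maximum
  f''(0.3166) = 3.0076 > 0 → local minimum

Critical points: x = -sqrt(11) - 3 ≈ -6.3166 (local maximum); x = -3 + sqrt(11) ≈ 0.3166 (local minimum)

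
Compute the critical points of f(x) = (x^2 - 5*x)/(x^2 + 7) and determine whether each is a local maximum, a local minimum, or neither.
f'(x) = (5*x^2 + 14*x - 35)/(x^4 + 14*x^2 + 49)

Solve f'(x) = 0:
  f'(x) = (5*x^2 + 14*x - 35)/(x^2 + 7)^2; the denominator is positive wherever f is defined, so f'(x) = 0 ⇔ 5*x^2 + 14*x - 35 = 0.
  5*x^2 + 14*x - 35 = 0 has no rational roots; quadratic formula: x = (-14 ± √896)/10.
  ⇒ x = -4*sqrt(14)/5 - 7/5 ≈ -4.3933, -7/5 + 4*sqrt(14)/5 ≈ 1.5933

f''(x) = 2*(-5*x^3 - 21*x^2 + 105*x + 49)/(x^6 + 21*x^4 + 147*x^2 + 343)
Second-derivative test at each critical point:
  f''(-4.3933) = -0.0433 < 0 → local maximum
  f''(1.5933) = 0.3290 > 0 → local minimum

Critical points: x = -4*sqrt(14)/5 - 7/5 ≈ -4.3933 (local maximum); x = -7/5 + 4*sqrt(14)/5 ≈ 1.5933 (local minimum)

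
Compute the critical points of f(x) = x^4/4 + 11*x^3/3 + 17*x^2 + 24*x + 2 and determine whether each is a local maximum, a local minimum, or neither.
f'(x) = x^3 + 11*x^2 + 34*x + 24

Solve f'(x) = 0:
  Factor: x^3 + 11*x^2 + 34*x + 24 = (x + 1)*(x + 4)*(x + 6) = 0.
  ⇒ x = -6, -4, -1

f''(x) = 3*x^2 + 22*x + 34
Second-derivative test at each critical point:
  f''(-6) = 10 > 0 → local minimum
  f''(-4) = -6 < 0 → local maximum
  f''(-1) = 15 > 0 → local minimum

Critical points: x = -6 (local minimum); x = -4 (local maximum); x = -1 (local minimum)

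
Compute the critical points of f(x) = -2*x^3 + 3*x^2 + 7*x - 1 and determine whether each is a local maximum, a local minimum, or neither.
f'(x) = -6*x^2 + 6*x + 7

Solve f'(x) = 0:
  6*x^2 - 6*x - 7 = 0 has no rational roots; quadratic formula: x = (6 ± √204)/12.
  ⇒ x = 1/2 - sqrt(51)/6 ≈ -0.6902, 1/2 + sqrt(51)/6 ≈ 1.6902

f''(x) = 6 - 12*x
Second-derivative test at each critical point:
  f''(-0.6902) = 14.2829 > 0 → local minimum
  f''(1.6902) = -14.2829 < 0 → local maximum

Critical points: x = 1/2 - sqrt(51)/6 ≈ -0.6902 (local minimum); x = 1/2 + sqrt(51)/6 ≈ 1.6902 (local maximum)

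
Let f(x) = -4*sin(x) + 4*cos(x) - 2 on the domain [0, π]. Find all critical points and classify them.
f'(x) = -4*sqrt(2)*sin(x + pi/4)

Solve f'(x) = 0 on [0, π]:
  f'(x) = 0 ⇔ -4*cos(x) = 4*sin(x) ⇔ tan(x) = -1, i.e. x = arctan(-1) + nπ; keep the solutions lying in [0, π].
  ⇒ x = 3*pi/4 ≈ 2.3562

f''(x) = -4*sqrt(2)*cos(x + pi/4)
Second-derivative test at each critical point:
  f''(2.3562) = 5.6569 > 0 → local minimum

Critical points: x = 3*pi/4 ≈ 2.3562 (local minimum)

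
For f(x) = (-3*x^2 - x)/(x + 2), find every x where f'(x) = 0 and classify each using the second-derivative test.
f'(x) = (-3*x^2 - 12*x - 2)/(x^2 + 4*x + 4)

Solve f'(x) = 0:
  f'(x) = -(3*x^2 + 12*x + 2)/(x + 2)^2; the denominator is positive wherever f is defined, so f'(x) = 0 ⇔ -3*x^2 - 12*x - 2 = 0.
  3*x^2 + 12*x + 2 = 0 has no rational roots; quadratic formula: x = (-12 ± √120)/6.
  ⇒ x = -2 - sqrt(30)/3 ≈ -3.8257, -2 + sqrt(30)/3 ≈ -0.1743

f''(x) = -20/(x^3 + 6*x^2 + 12*x + 8)
Second-derivative test at each critical point:
  f''(-3.8257) = 3.2863 > 0 → local minimum
  f''(-0.1743) = -3.2863 < 0 → local maximum

Critical points: x = -2 - sqrt(30)/3 ≈ -3.8257 (local minimum); x = -2 + sqrt(30)/3 ≈ -0.1743 (local maximum)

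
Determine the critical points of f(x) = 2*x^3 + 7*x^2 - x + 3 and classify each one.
f'(x) = 6*x^2 + 14*x - 1

Solve f'(x) = 0:
  6*x^2 + 14*x - 1 = 0 has no rational roots; quadratic formula: x = (-14 ± √220)/12.
  ⇒ x = -sqrt(55)/6 - 7/6 ≈ -2.4027, -7/6 + sqrt(55)/6 ≈ 0.0694

f''(x) = 12*x + 14
Second-derivative test at each critical point:
  f''(-2.4027) = -14.8324 < 0 → local maximum
  f''(0.0694) = 14.8324 > 0 → local minimum

Critical points: x = -sqrt(55)/6 - 7/6 ≈ -2.4027 (local maximum); x = -7/6 + sqrt(55)/6 ≈ 0.0694 (local minimum)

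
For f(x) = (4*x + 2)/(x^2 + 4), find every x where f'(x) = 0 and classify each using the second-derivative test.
f'(x) = 4*(-x^2 - x + 4)/(x^4 + 8*x^2 + 16)

Solve f'(x) = 0:
  f'(x) = -4*(x^2 + x - 4)/(x^2 + 4)^2; the denominator is positive wherever f is defined, so f'(x) = 0 ⇔ -4*x^2 - 4*x + 16 = 0.
  Factor: -4*x^2 - 4*x + 16 = -4*(x^2 + x - 4); x^2 + x - 4 = 0 has no rational roots; quadratic formula: x = (-1 ± √17)/2.
  ⇒ x = -sqrt(17)/2 - 1/2 ≈ -2.5616, -1/2 + sqrt(17)/2 ≈ 1.5616

f''(x) = 4*(4*x^2*(2*x + 1) - (6*x + 1)*(x^2 + 4))/(x^2 + 4)^3
Second-derivative test at each critical point:
  f''(-2.5616) = 0.1479 > 0 → local minimum
  f''(1.5616) = -0.3979 < 0 → local maximum

Critical points: x = -sqrt(17)/2 - 1/2 ≈ -2.5616 (local minimum); x = -1/2 + sqrt(17)/2 ≈ 1.5616 (local maximum)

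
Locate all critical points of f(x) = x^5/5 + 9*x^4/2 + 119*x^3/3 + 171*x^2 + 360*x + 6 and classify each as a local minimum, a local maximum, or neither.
f'(x) = x^4 + 18*x^3 + 119*x^2 + 342*x + 360

Solve f'(x) = 0:
  Factor: x^4 + 18*x^3 + 119*x^2 + 342*x + 360 = (x + 3)*(x + 4)*(x + 5)*(x + 6) = 0.
  ⇒ x = -6, -5, -4, -3

f''(x) = 4*x^3 + 54*x^2 + 238*x + 342
Second-derivative test at each critical point:
  f''(-6) = -6 < 0 → local maximum
  f''(-5) = 2 > 0 → local minimum
  f''(-4) = -2 < 0 → local maximum
  f''(-3) = 6 > 0 → local minimum

Critical points: x = -6 (local maximum); x = -5 (local minimum); x = -4 (local maximum); x = -3 (local minimum)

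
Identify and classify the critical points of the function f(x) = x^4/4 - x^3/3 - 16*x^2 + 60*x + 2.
f'(x) = x^3 - x^2 - 32*x + 60

Solve f'(x) = 0:
  Factor: x^3 - x^2 - 32*x + 60 = (x - 5)*(x - 2)*(x + 6) = 0.
  ⇒ x = -6, 2, 5

f''(x) = 3*x^2 - 2*x - 32
Second-derivative test at each critical point:
  f''(-6) = 88 > 0 → local minimum
  f''(2) = -24 < 0 → local maximum
  f''(5) = 33 > 0 → local minimum

Critical points: x = -6 (local minimum); x = 2 (local maximum); x = 5 (local minimum)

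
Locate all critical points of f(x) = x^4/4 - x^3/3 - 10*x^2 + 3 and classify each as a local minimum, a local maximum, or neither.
f'(x) = x*(x^2 - x - 20)

Solve f'(x) = 0:
  Factor: x^3 - x^2 - 20*x = x*(x - 5)*(x + 4) = 0.
  ⇒ x = -4, 0, 5

f''(x) = 3*x^2 - 2*x - 20
Second-derivative test at each critical point:
  f''(-4) = 36 > 0 → local minimum
  f''(0) = -20 < 0 → local maximum
  f''(5) = 45 > 0 → local minimum

Critical points: x = -4 (local minimum); x = 0 (local maximum); x = 5 (local minimum)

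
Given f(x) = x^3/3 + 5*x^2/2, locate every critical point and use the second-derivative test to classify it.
f'(x) = x*(x + 5)

Solve f'(x) = 0:
  Factor: x^2 + 5*x = x*(x + 5) = 0.
  ⇒ x = -5, 0

f''(x) = 2*x + 5
Second-derivative test at each critical point:
  f''(-5) = -5 < 0 → local maximum
  f''(0) = 5 > 0 → local minimum

Critical points: x = -5 (local maximum); x = 0 (local minimum)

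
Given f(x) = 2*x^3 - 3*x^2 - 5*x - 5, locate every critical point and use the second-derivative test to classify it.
f'(x) = 6*x^2 - 6*x - 5

Solve f'(x) = 0:
  6*x^2 - 6*x - 5 = 0 has no rational roots; quadratic formula: x = (6 ± √156)/12.
  ⇒ x = 1/2 - sqrt(39)/6 ≈ -0.5408, 1/2 + sqrt(39)/6 ≈ 1.5408

f''(x) = 12*x - 6
Second-derivative test at each critical point:
  f''(-0.5408) = -12.4900 < 0 → local maximum
  f''(1.5408) = 12.4900 > 0 → local minimum

Critical points: x = 1/2 - sqrt(39)/6 ≈ -0.5408 (local maximum); x = 1/2 + sqrt(39)/6 ≈ 1.5408 (local minimum)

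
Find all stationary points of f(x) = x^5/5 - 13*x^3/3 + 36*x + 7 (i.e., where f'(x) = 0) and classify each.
f'(x) = x^4 - 13*x^2 + 36

Solve f'(x) = 0:
  Factor: x^4 - 13*x^2 + 36 = (x - 3)*(x - 2)*(x + 2)*(x + 3) = 0.
  ⇒ x = -3, -2, 2, 3

f''(x) = 4*x^3 - 26*x
Second-derivative test at each critical point:
  f''(-3) = -30 < 0 → local maximum
  f''(-2) = 20 > 0 → local minimum
  f''(2) = -20 < 0 → local maximum
  f''(3) = 30 > 0 → local minimum

Critical points: x = -3 (local maximum); x = -2 (local minimum); x = 2 (local maximum); x = 3 (local minimum)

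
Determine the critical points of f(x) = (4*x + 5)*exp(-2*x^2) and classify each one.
f'(x) = 4*(-x*(4*x + 5) + 1)*exp(-2*x^2)

Solve f'(x) = 0:
  f'(x) = (-16*x^2 - 20*x + 4)·exp(-2*x^2) and exp(-2*x^2) > 0 for every x, so f'(x) = 0 ⇔ -16*x^2 - 20*x + 4 = 0.
  Factor: -16*x^2 - 20*x + 4 = -4*(4*x^2 + 5*x - 1); 4*x^2 + 5*x - 1 = 0 has no rational roots; quadratic formula: x = (-5 ± √41)/8.
  ⇒ x = -sqrt(41)/8 - 5/8 ≈ -1.4254, -5/8 + sqrt(41)/8 ≈ 0.1754

f''(x) = 4*(4*x^2*(4*x + 5) - 12*x - 5)*exp(-2*x^2)
Second-derivative test at each critical point:
  f''(-1.4254) = 0.4403 > 0 → local minimum
  f''(0.1754) = -24.0842 < 0 → local maximum

Critical points: x = -sqrt(41)/8 - 5/8 ≈ -1.4254 (local minimum); x = -5/8 + sqrt(41)/8 ≈ 0.1754 (local maximum)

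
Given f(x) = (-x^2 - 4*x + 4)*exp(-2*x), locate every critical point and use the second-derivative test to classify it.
f'(x) = 2*(x^2 + 3*x - 6)*exp(-2*x)

Solve f'(x) = 0:
  f'(x) = (2*x^2 + 6*x - 12)·exp(-2*x) and exp(-2*x) > 0 for every x, so f'(x) = 0 ⇔ 2*x^2 + 6*x - 12 = 0.
  Factor: 2*x^2 + 6*x - 12 = 2*(x^2 + 3*x - 6); x^2 + 3*x - 6 = 0 has no rational roots; quadratic formula: x = (-3 ± √33)/2.
  ⇒ x = -sqrt(33)/2 - 3/2 ≈ -4.3723, -3/2 + sqrt(33)/2 ≈ 1.3723

f''(x) = 2*(-2*x^2 - 4*x + 15)*exp(-2*x)
Second-derivative test at each critical point:
  f''(-4.3723) = -72111.1248 < 0 → local maximum
  f''(1.3723) = 0.7385 > 0 → local minimum

Critical points: x = -sqrt(33)/2 - 3/2 ≈ -4.3723 (local maximum); x = -3/2 + sqrt(33)/2 ≈ 1.3723 (local minimum)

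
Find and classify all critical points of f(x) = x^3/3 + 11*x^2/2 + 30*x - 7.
f'(x) = x^2 + 11*x + 30

Solve f'(x) = 0:
  Factor: x^2 + 11*x + 30 = (x + 5)*(x + 6) = 0.
  ⇒ x = -6, -5

f''(x) = 2*x + 11
Second-derivative test at each critical point:
  f''(-6) = -1 < 0 → local maximum
  f''(-5) = 1 > 0 → local minimum

Critical points: x = -6 (local maximum); x = -5 (local minimum)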